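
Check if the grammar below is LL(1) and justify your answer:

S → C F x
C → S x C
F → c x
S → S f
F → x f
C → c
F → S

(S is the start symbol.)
No. Predict set conflict for S: { 'c' }

Relevant sets:
  FIRST(C) = { 'c' }
  FIRST(S) = { 'c' }

For S:
  PREDICT(S → C F x) = { 'c' }
  PREDICT(S → S f) = { 'c' }
For C:
  PREDICT(C → S x C) = { 'c' }
  PREDICT(C → c) = { 'c' }
For F:
  PREDICT(F → c x) = { 'c' }
  PREDICT(F → x f) = { 'x' }
  PREDICT(F → S) = { 'c' }

Conflict found: Predict set conflict for S: { 'c' }
The grammar is NOT LL(1).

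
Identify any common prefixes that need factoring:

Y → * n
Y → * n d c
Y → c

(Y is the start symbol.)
Left-factoring is needed when two productions for the same non-terminal
share a common prefix on the right-hand side.

Productions for Y:
  Y → * n
  Y → * n d c
  Y → c

Found common prefix '* n' in productions for Y

Answer: Yes, Y has productions with common prefix '* n'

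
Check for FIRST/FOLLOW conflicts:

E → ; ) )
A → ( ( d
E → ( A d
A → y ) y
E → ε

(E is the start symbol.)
No FIRST/FOLLOW conflicts.

A FIRST/FOLLOW conflict occurs when a non-terminal N has a nullable alternative N → β (β ⇒* ε) and another alternative N → α with FIRST(α) ∩ FOLLOW(N) ≠ ∅: on such a lookahead the parser cannot decide between expanding α and letting N vanish via β.

Nullable non-terminals: E.

E: nullable alternative(s) E → ε; FOLLOW(E) = { $ }
  E → ; ) ): FIRST \ {ε} = { ';' } — disjoint from FOLLOW(E)
  E → ( A d: FIRST \ {ε} = { '(' } — disjoint from FOLLOW(E)
  E → ε: FIRST \ {ε} = { } — this is the only nullable alternative, skip

A has no nullable alternative, so no FIRST/FOLLOW check is needed there.

No FIRST/FOLLOW conflicts found.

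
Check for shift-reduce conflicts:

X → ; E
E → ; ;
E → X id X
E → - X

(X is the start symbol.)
Yes — I9: [E → ; ; .] vs [E → . - X]

Augment with X' → X and build the canonical LR(0) collection (I0 = CLOSURE({[X' → . X]}), then GOTO on every symbol after a dot until no new states appear). It has 11 states:
  I0: { [X → . ; E], [X' → . X] }  — shift
  I1: { [E → . - X], [E → . ; ;], [E → . X id X], [X → . ; E], [X → ; . E] }  — shift
  I2: { [X' → X .] }  — accept
  I3: { [E → - . X], [X → . ; E] }  — shift
  I4: { [E → . - X], [E → . ; ;], [E → . X id X], [E → ; . ;], [X → . ; E], [X → ; . E] }  — shift
  I5: { [X → ; E .] }  — reduce
  I6: { [E → X . id X] }  — shift
  I7: { [E → X id . X], [X → . ; E] }  — shift
  I8: { [E → X id X .] }  — reduce
  I9: { [E → . - X], [E → . ; ;], [E → . X id X], [E → ; . ;], [E → ; ; .], [X → . ; E], [X → ; . E] }  — shift, reduce
  I10: { [E → - X .] }  — reduce

I9 contains reduce item [E → ; ; .] and shift items [E → . - X], [E → . ; ;], [E → ; . ;], [X → . ; E] — shift-reduce conflict.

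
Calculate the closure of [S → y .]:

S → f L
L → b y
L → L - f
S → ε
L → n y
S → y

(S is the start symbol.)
{ [S → y .] }

To compute CLOSURE, for each item [A → α.Bβ] where B is a non-terminal, add [B → .γ] for all productions B → γ; repeat for the newly added items until nothing changes.

Start with: [S → y .]
The dot is at the end, so nothing is added.

CLOSURE = { [S → y .] }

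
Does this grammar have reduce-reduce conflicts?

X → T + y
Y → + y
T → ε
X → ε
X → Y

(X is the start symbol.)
Yes — I0: [T → .] vs [X → .]

A reduce-reduce conflict occurs when an LR(0) state has two complete items [A → α .] and [B → β .] — both call for a reduction, and with no lookahead the parser cannot choose between them.

Augment with X' → X and build the canonical LR(0) collection (I0 = CLOSURE({[X' → . X]}), then GOTO on every symbol after a dot until no new states appear). It has 8 states:
  I0: { [T → .], [X → . T + y], [X → . Y], [X → .], [X' → . X], [Y → . + y] }  — shift, 2 reduces
  I1: { [Y → + . y] }  — shift
  I2: { [X → T . + y] }  — shift
  I3: { [X' → X .] }  — accept
  I4: { [X → Y .] }  — reduce
  I5: { [X → T + . y] }  — shift
  I6: { [X → T + y .] }  — reduce
  I7: { [Y → + y .] }  — reduce

I0 contains complete items [T → .], [X → .] — reduce-reduce conflict.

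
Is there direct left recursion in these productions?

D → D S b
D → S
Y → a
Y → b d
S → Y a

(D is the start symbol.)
Direct left recursion occurs when N → N α for some non-terminal N (the right-hand side begins with the left-hand side itself).

D → D S b: LEFT RECURSIVE (starts with D)
D → S: starts with S
Y → a: starts with a
Y → b d: starts with b
S → Y a: starts with Y

The grammar has direct left recursion on: D.

Answer: Yes, D is left-recursive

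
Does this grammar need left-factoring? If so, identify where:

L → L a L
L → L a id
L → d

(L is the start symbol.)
Yes, L has productions with common prefix 'L a'

Left-factoring is needed when two productions for the same non-terminal
share a common prefix on the right-hand side.

Productions for L:
  L → L a L
  L → L a id
  L → d

Found common prefix 'L a' in productions for L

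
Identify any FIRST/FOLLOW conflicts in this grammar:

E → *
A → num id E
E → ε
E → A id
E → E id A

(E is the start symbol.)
Nullable non-terminals: E.
FIRST sets used below: FIRST(A) = { 'num' }, FIRST(E) = { '*', 'id', 'num', ε }

E: nullable alternative(s) E → ε; FOLLOW(E) = { $, 'id' }
  E → *: FIRST \ {ε} = { '*' } — disjoint from FOLLOW(E)
  E → ε: FIRST \ {ε} = { } — this is the only nullable alternative, skip
  E → A id: FIRST \ {ε} = { 'num' } — disjoint from FOLLOW(E)
  E → E id A: FIRST \ {ε} = { '*', 'id', 'num' } — overlaps FOLLOW(E) on { 'id' }: CONFLICT

A has no nullable alternative, so no FIRST/FOLLOW check is needed there.

So the grammar has 1 FIRST/FOLLOW conflict (marked CONFLICT above).

Answer: Yes. E → E id A with FOLLOW(E) on { 'id' }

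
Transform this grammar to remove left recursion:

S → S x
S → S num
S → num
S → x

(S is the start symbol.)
S → num S'
S → x S'
S' → x S'
S' → num S'
S' → ε

S is directly left-recursive. The standard transformation for
  A → A α₁ | ... | A α_m | β₁ | ... | β_n
is
  A  → β₁ A' | ... | β_n A'
  A' → α₁ A' | ... | α_m A' | ε

S → num becomes S → num S'
S → x becomes S → x S'
S → S x becomes S' → x S'
S → S num becomes S' → num S'
Add S' → ε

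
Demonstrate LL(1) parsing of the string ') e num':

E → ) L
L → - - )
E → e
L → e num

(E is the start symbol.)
LL(1) parsing maintains a stack (initially the start symbol over $) and the input. At each step: if the stack top is a terminal, match it against the current input token; if it is a non-terminal N, replace it with the RHS of M[N, lookahead] (the unique production whose predict set contains the lookahead).

Stack is shown with the top on the left.

Stack    Input      Action
--------------------------
E $      ) e num $  output E → ) L
) L $    ) e num $  match ')'
L $      e num $    output L → e num
e num $  e num $    match 'e'
num $    num $      match 'num'
$        $          accept

The string is accepted.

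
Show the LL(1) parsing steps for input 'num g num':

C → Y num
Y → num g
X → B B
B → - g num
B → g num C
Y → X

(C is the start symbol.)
Stack is shown with the top on the left.

Stack        Input        Action
--------------------------------
C $          num g num $  output C → Y num
Y num $      num g num $  output Y → num g
num g num $  num g num $  match 'num'
g num $      g num $      match 'g'
num $        num $        match 'num'
$            $            accept

The string is accepted.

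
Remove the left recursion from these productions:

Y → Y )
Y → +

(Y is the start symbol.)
Y → + Y'
Y' → ) Y'
Y' → ε

Y is directly left-recursive. The standard transformation for
  A → A α₁ | ... | A α_m | β₁ | ... | β_n
is
  A  → β₁ A' | ... | β_n A'
  A' → α₁ A' | ... | α_m A' | ε

Y → + becomes Y → + Y'
Y → Y ) becomes Y' → ) Y'
Add Y' → ε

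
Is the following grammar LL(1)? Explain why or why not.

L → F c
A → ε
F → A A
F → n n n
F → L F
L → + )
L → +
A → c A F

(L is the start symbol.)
No. Predict set conflict for L: { '+' }

Relevant sets:
  FIRST(F) = { '+', 'c', 'n', ε }
  FIRST(A) = { 'c', ε }
  FIRST(L) = { '+', 'c', 'n' }
  FOLLOW(A) = { '+', 'c', 'n' }
  FOLLOW(F) = { '+', 'c', 'n' }

For L:
  PREDICT(L → F c) = { '+', 'c', 'n' }
  PREDICT(L → '+' ')') = { '+' }
  PREDICT(L → '+') = { '+' }
For A:
  PREDICT(A → ε) = { '+', 'c', 'n' }
  PREDICT(A → c A F) = { 'c' }
For F:
  PREDICT(F → A A) = { '+', 'c', 'n' }
  PREDICT(F → n n n) = { 'n' }
  PREDICT(F → L F) = { '+', 'c', 'n' }

Conflict found: Predict set conflict for L: { '+' }
The grammar is NOT LL(1).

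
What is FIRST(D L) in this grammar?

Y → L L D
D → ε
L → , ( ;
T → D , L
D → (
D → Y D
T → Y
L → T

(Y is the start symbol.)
{ '(', ',' }

FIRST sets of the non-terminals involved (from the grammar, by fixed-point iteration):
  FIRST(D) = { '(', ',', ε }
  FIRST(L) = { '(', ',' }

To compute FIRST(D L), process the symbols left to right:
Symbol D is a non-terminal. Add FIRST(D) \ {ε} = { '(', ',' }
D is nullable (ε ∈ FIRST(D)), continue to the next symbol.
Symbol L is a non-terminal. Add FIRST(L) \ {ε} = { '(', ',' }
L is not nullable (ε ∉ FIRST(L)), so stop here.
FIRST(D L) = { '(', ',' }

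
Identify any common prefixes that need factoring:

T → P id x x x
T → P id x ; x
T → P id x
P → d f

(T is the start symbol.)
Left-factoring is needed when two productions for the same non-terminal
share a common prefix on the right-hand side.

Productions for T:
  T → P id x x x
  T → P id x ; x
  T → P id x

Found common prefix 'P id x' in productions for T

Answer: Yes, T has productions with common prefix 'P id x'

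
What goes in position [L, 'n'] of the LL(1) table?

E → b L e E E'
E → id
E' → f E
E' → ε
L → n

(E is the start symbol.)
L → n

To find M[L, 'n'], we find productions for L where 'n' is in the predict set (PREDICT(N → α) = (FIRST(α) \ {ε}) ∪ (FOLLOW(N) if α ⇒* ε)).

L → n: PREDICT = { 'n' }
  'n' is in predict set, so this production goes in M[L, 'n']

M[L, 'n'] = L → n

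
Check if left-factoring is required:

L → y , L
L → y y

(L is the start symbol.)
Left-factoring is needed when two productions for the same non-terminal
share a common prefix on the right-hand side.

Productions for L:
  L → y , L
  L → y y

Found common prefix 'y' in productions for L

Answer: Yes, L has productions with common prefix 'y'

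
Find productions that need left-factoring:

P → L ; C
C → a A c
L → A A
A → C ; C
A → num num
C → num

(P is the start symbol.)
Left-factoring is needed when two productions for the same non-terminal
share a common prefix on the right-hand side.

Productions for C:
  C → a A c
  C → num
Productions for A:
  A → C ; C
  A → num num

No common prefixes found.

Answer: No, left-factoring is not needed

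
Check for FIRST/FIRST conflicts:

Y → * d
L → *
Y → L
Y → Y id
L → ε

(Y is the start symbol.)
Yes. Y → '*' d / Y → L on { '*' }; Y → '*' d / Y → Y id on { '*' }; Y → L / Y → Y id on { '*' }

A FIRST/FIRST conflict occurs when two productions N → α and N → β for the same non-terminal have FIRST(α) ∩ FIRST(β) ≠ ∅ (with ε ∈ FIRST of a nullable right-hand side, so two nullable alternatives also conflict).

FIRST sets of the non-terminals at (or reachable through a nullable prefix from) the front of some alternative:
  FIRST(L) = { '*', ε }
  FIRST(Y) = { '*', 'id', ε }

Productions for Y:
  Y → * d: FIRST = { '*' }
  Y → L: FIRST = { '*', ε }
  Y → Y id: FIRST = { '*', 'id' }
Productions for L:
  L → *: FIRST = { '*' }
  L → ε: FIRST = { ε }

Conflict for Y: Y → * d and Y → L
  Overlap: { '*' }
Conflict for Y: Y → * d and Y → Y id
  Overlap: { '*' }
Conflict for Y: Y → L and Y → Y id
  Overlap: { '*' }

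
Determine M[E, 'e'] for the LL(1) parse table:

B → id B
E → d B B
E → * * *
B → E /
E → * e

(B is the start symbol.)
Empty (error entry)

To find M[E, 'e'], we find productions for E where 'e' is in the predict set (PREDICT(N → α) = (FIRST(α) \ {ε}) ∪ (FOLLOW(N) if α ⇒* ε)).

E → d B B: PREDICT = { 'd' }
E → * * *: PREDICT = { '*' }
E → * e: PREDICT = { '*' }

M[E, 'e'] is empty (no production applies)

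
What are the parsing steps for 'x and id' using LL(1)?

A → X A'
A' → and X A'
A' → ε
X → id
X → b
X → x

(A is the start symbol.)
Stack is shown with the top on the left.

Stack       Input       Action
------------------------------
A $         x and id $  output A → X A'
X A' $      x and id $  output X → x
x A' $      x and id $  match 'x'
A' $        and id $    output A' → and X A'
and X A' $  and id $    match 'and'
X A' $      id $        output X → id
id A' $     id $        match 'id'
A' $        $           output A' → ε
$           $           accept

The string is accepted.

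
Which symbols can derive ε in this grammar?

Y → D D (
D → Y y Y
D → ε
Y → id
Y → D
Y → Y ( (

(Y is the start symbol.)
{ 'D', 'Y' }

ε-productions: D → ε
So D is immediately nullable.
Y → D: every symbol on the right is nullable, so Y is nullable too.
Every non-terminal is now nullable.
Nullable = { 'D', 'Y' }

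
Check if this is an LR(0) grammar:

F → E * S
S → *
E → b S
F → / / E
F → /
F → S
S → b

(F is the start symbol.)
No. Shift-reduce conflict between [F → / .] and [F → / . / E]

A grammar is LR(0) if no state in the canonical LR(0) collection has:
  - both a shift item (dot before a terminal) and a complete item (shift-reduce conflict), or
  - two or more complete items (reduce-reduce conflict; the accept item [F' → F .] counts as a complete item here).

Augment with F' → F and build the canonical LR(0) collection (I0 = CLOSURE({[F' → . F]}), then GOTO on every symbol after a dot until no new states appear). It has 14 states:
  I0: { [E → . b S], [F → . / / E], [F → . /], [F → . E * S], [F → . S], [F' → . F], [S → . *], [S → . b] }  — shift
  I1: { [S → * .] }  — reduce
  I2: { [F → / . / E], [F → / .] }  — shift, reduce
  I3: { [F → E . * S] }  — shift
  I4: { [F' → F .] }  — accept
  I5: { [F → S .] }  — reduce
  I6: { [E → b . S], [S → . *], [S → . b], [S → b .] }  — shift, reduce
  I7: { [E → b S .] }  — reduce
  I8: { [S → b .] }  — reduce
  I9: { [F → E * . S], [S → . *], [S → . b] }  — shift
  I10: { [F → E * S .] }  — reduce
  I11: { [E → . b S], [F → / / . E] }  — shift
  I12: { [F → / / E .] }  — reduce
  I13: { [E → b . S], [S → . *], [S → . b] }  — shift

Conflict in state I2:
  Shift-reduce conflict between [F → / .] and [F → / . / E]
So the grammar is NOT LR(0).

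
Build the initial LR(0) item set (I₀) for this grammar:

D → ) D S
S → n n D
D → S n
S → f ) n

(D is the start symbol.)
First, augment the grammar with D' → D
I₀ = CLOSURE({ [D' → . D] }):
  [D' → . D] has the dot before D: add [D → . ) D S], [D → . S n]
  [D → . S n] has the dot before S: add [S → . n n D], [S → . f ) n]
No further items can be added.

I₀ = { [D → . ) D S], [D → . S n], [D' → . D], [S → . f ) n], [S → . n n D] }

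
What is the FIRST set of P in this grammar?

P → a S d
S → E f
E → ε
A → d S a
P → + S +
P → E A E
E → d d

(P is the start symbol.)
{ '+', 'a', 'd' }

FIRST sets of the other non-terminals involved (by the same procedure, iterated to a fixed point):
  FIRST(E) = { 'd', ε }
  FIRST(A) = { 'd' }

From P → a S d:
  - a is a terminal: add 'a' and stop
From P → + S +:
  - '+' is a terminal: add '+' and stop
From P → E A E:
  - E is a non-terminal: add FIRST(E) \ {ε} = { 'd' }
    E is nullable, so continue to the next symbol
  - A is a non-terminal: add FIRST(A) \ {ε} = { 'd' }
    A is not nullable, so stop

Collecting: FIRST(P) = { '+', 'a', 'd' }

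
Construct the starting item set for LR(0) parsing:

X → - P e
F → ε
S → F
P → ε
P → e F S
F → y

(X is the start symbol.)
{ [X → . - P e], [X' → . X] }

First, augment the grammar with X' → X
I₀ = CLOSURE({ [X' → . X] }):
  [X' → . X] has the dot before X: add [X → . - P e]
No further items can be added.

I₀ = { [X → . - P e], [X' → . X] }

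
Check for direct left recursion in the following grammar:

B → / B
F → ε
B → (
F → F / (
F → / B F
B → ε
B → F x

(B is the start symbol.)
Direct left recursion occurs when N → N α for some non-terminal N (the right-hand side begins with the left-hand side itself).

B → / B: starts with '/'
F → ε: starts with ε
B → (: starts with '('
F → F / (: LEFT RECURSIVE (starts with F)
F → / B F: starts with '/'
B → ε: starts with ε
B → F x: starts with F

The grammar has direct left recursion on: F.

Answer: Yes, F is left-recursive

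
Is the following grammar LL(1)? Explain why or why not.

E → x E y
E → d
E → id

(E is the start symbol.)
For E:
  PREDICT(E → x E y) = { 'x' }
  PREDICT(E → d) = { 'd' }
  PREDICT(E → id) = { 'id' }

All predict sets are disjoint. The grammar IS LL(1).

Answer: Yes, the grammar is LL(1).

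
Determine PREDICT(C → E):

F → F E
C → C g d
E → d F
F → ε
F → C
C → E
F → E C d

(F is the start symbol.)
PREDICT(C → E) = (FIRST(RHS) \ {ε}) ∪ (FOLLOW(C) if ε ∈ FIRST(RHS), i.e. RHS ⇒* ε)
FIRST(E) = { 'd' }
FIRST(E) = { 'd' }
ε ∉ FIRST(E), so FOLLOW(C) is not added.
PREDICT(C → E) = { 'd' }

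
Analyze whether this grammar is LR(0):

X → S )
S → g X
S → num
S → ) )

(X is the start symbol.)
Yes, the grammar is LR(0)

A grammar is LR(0) if no state in the canonical LR(0) collection has:
  - both a shift item (dot before a terminal) and a complete item (shift-reduce conflict), or
  - two or more complete items (reduce-reduce conflict; the accept item [X' → X .] counts as a complete item here).

Augment with X' → X and build the canonical LR(0) collection (I0 = CLOSURE({[X' → . X]}), then GOTO on every symbol after a dot until no new states appear). It has 9 states:
  I0: { [S → . ) )], [S → . g X], [S → . num], [X → . S )], [X' → . X] }  — shift
  I1: { [S → ) . )] }  — shift
  I2: { [X → S . )] }  — shift
  I3: { [X' → X .] }  — accept
  I4: { [S → . ) )], [S → . g X], [S → . num], [S → g . X], [X → . S )] }  — shift
  I5: { [S → num .] }  — reduce
  I6: { [S → g X .] }  — reduce
  I7: { [X → S ) .] }  — reduce
  I8: { [S → ) ) .] }  — reduce

Every state is either a pure shift/goto state or contains exactly one complete item and nothing to shift — no conflicts. The grammar is LR(0).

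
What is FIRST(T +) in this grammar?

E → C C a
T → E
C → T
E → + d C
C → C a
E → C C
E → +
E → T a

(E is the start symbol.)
FIRST sets of the non-terminals involved (from the grammar, by fixed-point iteration):
  FIRST(T) = { '+' }

To compute FIRST(T +), process the symbols left to right:
Symbol T is a non-terminal. Add FIRST(T) \ {ε} = { '+' }
T is not nullable (ε ∉ FIRST(T)), so stop here.
FIRST(T +) = { '+' }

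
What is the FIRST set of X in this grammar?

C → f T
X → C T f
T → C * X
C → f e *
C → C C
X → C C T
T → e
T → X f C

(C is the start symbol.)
To compute FIRST(X), examine every production with X on the left-hand side, reading each right-hand side left to right until a non-nullable symbol is reached.

FIRST sets of the other non-terminals involved (by the same procedure, iterated to a fixed point):
  FIRST(C) = { 'f' }

From X → C T f:
  - C is a non-terminal: add FIRST(C) \ {ε} = { 'f' }
    C is not nullable, so stop
From X → C C T:
  - C is a non-terminal: add FIRST(C) \ {ε} = { 'f' }
    C is not nullable, so stop

Collecting: FIRST(X) = { 'f' }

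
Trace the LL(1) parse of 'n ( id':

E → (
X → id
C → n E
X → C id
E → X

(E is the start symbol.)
LL(1) parsing maintains a stack (initially the start symbol over $) and the input. At each step: if the stack top is a terminal, match it against the current input token; if it is a non-terminal N, replace it with the RHS of M[N, lookahead] (the unique production whose predict set contains the lookahead).

Stack is shown with the top on the left.

Stack     Input     Action
--------------------------
E $       n ( id $  output E → X
X $       n ( id $  output X → C id
C id $    n ( id $  output C → n E
n E id $  n ( id $  match 'n'
E id $    ( id $    output E → (
( id $    ( id $    match '('
id $      id $      match 'id'
$         $         accept

The string is accepted.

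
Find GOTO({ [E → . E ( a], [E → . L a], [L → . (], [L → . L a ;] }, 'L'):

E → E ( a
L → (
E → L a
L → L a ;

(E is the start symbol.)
{ [E → L . a], [L → L . a ;] }

GOTO(I, 'L') = CLOSURE({ [A → αX.β] : [A → α.Xβ] ∈ I, X = 'L' })

Items with dot before 'L', with the dot advanced:
  [E → . L a] → [E → L . a]
  [L → . L a ;] → [L → L . a ;]
Closure adds nothing (no advanced item has the dot before a non-terminal).

GOTO = { [E → L . a], [L → L . a ;] }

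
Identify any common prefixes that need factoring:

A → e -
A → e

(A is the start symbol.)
Yes, A has productions with common prefix 'e'

Left-factoring is needed when two productions for the same non-terminal
share a common prefix on the right-hand side.

Productions for A:
  A → e -
  A → e

Found common prefix 'e' in productions for A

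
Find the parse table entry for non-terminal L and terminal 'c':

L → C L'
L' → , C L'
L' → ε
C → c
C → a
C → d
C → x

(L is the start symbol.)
L → C L'

To find M[L, 'c'], we find productions for L where 'c' is in the predict set (PREDICT(N → α) = (FIRST(α) \ {ε}) ∪ (FOLLOW(N) if α ⇒* ε)).

Relevant sets:
  FIRST(C) = { 'a', 'c', 'd', 'x' }

L → C L': PREDICT = { 'a', 'c', 'd', 'x' }
  'c' is in predict set, so this production goes in M[L, 'c']

M[L, 'c'] = L → C L'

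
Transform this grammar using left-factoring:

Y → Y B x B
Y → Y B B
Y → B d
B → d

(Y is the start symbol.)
Y → Y B Y'
Y' → x B
Y' → B
Y → B d
B → d

Left-factoring transforms A → αβ₁ | αβ₂ into A → αA' and A' → β₁ | β₂
(α is the longest common prefix among the alternatives). Repeat until
no nonterminal has two alternatives with a common prefix.

Round 1: Y has alternatives sharing prefix 'Y B'. Introduce Y': Y → Y B Y'
  Add: Y' → x B
  Add: Y' → B

No remaining common prefixes — done.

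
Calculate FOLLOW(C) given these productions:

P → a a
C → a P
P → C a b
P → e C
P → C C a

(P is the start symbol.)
{ $, 'a' }

To compute FOLLOW(C), find every occurrence of C on a right-hand side N → α C β: add FIRST(β) \ {ε}, and if β is empty or nullable also add FOLLOW(N). Iterate to a fixed point.

In P → C a b: C is followed by a b, add FIRST(a b) \ {ε} = { 'a' }
In P → e C: C is at the end, add FOLLOW(P)
In P → C C a: C is followed by C a, add FIRST(C a) \ {ε} = { 'a' }
In P → C C a: C is followed by a, add FIRST(a) \ {ε} = { 'a' }

The FOLLOW sets referred to above (computed the same way, to a fixed point):
  FOLLOW(P) = { $, 'a' }

Taking the union: FOLLOW(C) = { $, 'a' }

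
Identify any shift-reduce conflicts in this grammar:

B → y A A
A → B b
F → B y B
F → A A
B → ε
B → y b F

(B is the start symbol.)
Yes — I0: [B → .] vs [B → . y A A]; I2: [B → .] vs [B → . y A A]; I3: [B → .] vs [B → . y A A]; I5: [B → .] vs [B → . y A A]; I6: [B → .] vs [B → . y A A]; I10: [B → .] vs [B → . y A A]

Augment with B' → B and build the canonical LR(0) collection (I0 = CLOSURE({[B' → . B]}), then GOTO on every symbol after a dot until no new states appear). It has 14 states:
  I0: { [B → . y A A], [B → . y b F], [B → .], [B' → . B] }  — shift, reduce
  I1: { [B' → B .] }  — accept
  I2: { [A → . B b], [B → . y A A], [B → . y b F], [B → .], [B → y . A A], [B → y . b F] }  — shift, reduce
  I3: { [A → . B b], [B → . y A A], [B → . y b F], [B → .], [B → y A . A] }  — shift, reduce
  I4: { [A → B . b] }  — shift
  I5: { [A → . B b], [B → . y A A], [B → . y b F], [B → .], [B → y b . F], [F → . A A], [F → . B y B] }  — shift, reduce
  I6: { [A → . B b], [B → . y A A], [B → . y b F], [B → .], [F → A . A] }  — shift, reduce
  I7: { [A → B . b], [F → B . y B] }  — shift
  I8: { [B → y b F .] }  — reduce
  I9: { [A → B b .] }  — reduce
  I10: { [B → . y A A], [B → . y b F], [B → .], [F → B y . B] }  — shift, reduce
  I11: { [F → B y B .] }  — reduce
  I12: { [F → A A .] }  — reduce
  I13: { [B → y A A .] }  — reduce

I0 contains reduce item [B → .] and shift items [B → . y A A], [B → . y b F] — shift-reduce conflict.
I2 contains reduce item [B → .] and shift items [B → . y A A], [B → . y b F], [B → y . b F] — shift-reduce conflict.
I3 contains reduce item [B → .] and shift items [B → . y A A], [B → . y b F] — shift-reduce conflict.
I5 contains reduce item [B → .] and shift items [B → . y A A], [B → . y b F] — shift-reduce conflict.
I6 contains reduce item [B → .] and shift items [B → . y A A], [B → . y b F] — shift-reduce conflict.
I10 contains reduce item [B → .] and shift items [B → . y A A], [B → . y b F] — shift-reduce conflict.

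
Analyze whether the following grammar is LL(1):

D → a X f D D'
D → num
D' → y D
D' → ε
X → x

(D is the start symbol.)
Relevant sets:
  FOLLOW(D') = { $, 'y' }

For D:
  PREDICT(D → a X f D D') = { 'a' }
  PREDICT(D → num) = { 'num' }
For D':
  PREDICT(D' → y D) = { 'y' }
  PREDICT(D' → ε) = { $, 'y' }
X has a single production, so nothing to check there.

Conflict found: Predict set conflict for D': { 'y' }
The grammar is NOT LL(1).

Answer: No. Predict set conflict for D': { 'y' }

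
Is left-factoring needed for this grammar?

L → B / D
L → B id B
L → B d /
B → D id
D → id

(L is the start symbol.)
Left-factoring is needed when two productions for the same non-terminal
share a common prefix on the right-hand side.

Productions for L:
  L → B / D
  L → B id B
  L → B d /

Found common prefix 'B' in productions for L

Answer: Yes, L has productions with common prefix 'B'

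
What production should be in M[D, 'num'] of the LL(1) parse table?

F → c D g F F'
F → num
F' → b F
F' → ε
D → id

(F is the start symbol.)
Empty (error entry)

To find M[D, 'num'], we find productions for D where 'num' is in the predict set (PREDICT(N → α) = (FIRST(α) \ {ε}) ∪ (FOLLOW(N) if α ⇒* ε)).

D → id: PREDICT = { 'id' }

M[D, 'num'] is empty (no production applies)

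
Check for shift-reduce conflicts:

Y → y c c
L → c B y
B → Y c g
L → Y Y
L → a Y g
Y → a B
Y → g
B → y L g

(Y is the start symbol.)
A shift-reduce conflict occurs when an LR(0) state has both:
  - a complete (reduce) item [A → α .] (dot at the end), and
  - a shift item [B → β . c γ] (dot before a terminal).

Augment with Y' → Y and build the canonical LR(0) collection (I0 = CLOSURE({[Y' → . Y]}), then GOTO on every symbol after a dot until no new states appear). It has 22 states:
  I0: { [Y → . a B], [Y → . g], [Y → . y c c], [Y' → . Y] }  — shift
  I1: { [Y' → Y .] }  — accept
  I2: { [B → . Y c g], [B → . y L g], [Y → . a B], [Y → . g], [Y → . y c c], [Y → a . B] }  — shift
  I3: { [Y → g .] }  — reduce
  I4: { [Y → y . c c] }  — shift
  I5: { [Y → y c . c] }  — shift
  I6: { [Y → y c c .] }  — reduce
  I7: { [Y → a B .] }  — reduce
  I8: { [B → Y . c g] }  — shift
  I9: { [B → y . L g], [L → . Y Y], [L → . a Y g], [L → . c B y], [Y → . a B], [Y → . g], [Y → . y c c], [Y → y . c c] }  — shift
  I10: { [B → y L . g] }  — shift
  I11: { [L → Y . Y], [Y → . a B], [Y → . g], [Y → . y c c] }  — shift
  I12: { [B → . Y c g], [B → . y L g], [L → a . Y g], [Y → . a B], [Y → . g], [Y → . y c c], [Y → a . B] }  — shift
  I13: { [B → . Y c g], [B → . y L g], [L → c . B y], [Y → . a B], [Y → . g], [Y → . y c c], [Y → y c . c] }  — shift
  I14: { [L → c B . y] }  — shift
  I15: { [L → c B y .] }  — reduce
  I16: { [B → Y . c g], [L → a Y . g] }  — shift
  I17: { [B → Y c . g] }  — shift
  I18: { [L → a Y g .] }  — reduce
  I19: { [B → Y c g .] }  — reduce
  I20: { [L → Y Y .] }  — reduce
  I21: { [B → y L g .] }  — reduce

No state contains both a complete item and a shift item.

Answer: No shift-reduce conflicts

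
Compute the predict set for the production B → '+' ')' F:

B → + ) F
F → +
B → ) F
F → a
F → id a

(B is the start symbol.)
{ '+' }

PREDICT(B → '+' ')' F) = (FIRST(RHS) \ {ε}) ∪ (FOLLOW(B) if ε ∈ FIRST(RHS), i.e. RHS ⇒* ε)
FIRST('+' ')' F) = { '+' }
ε ∉ FIRST('+' ')' F), so FOLLOW(B) is not added.
PREDICT(B → '+' ')' F) = { '+' }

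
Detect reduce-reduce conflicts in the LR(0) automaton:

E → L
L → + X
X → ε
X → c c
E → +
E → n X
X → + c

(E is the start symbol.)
Yes — I1: [E → + .] vs [X → .]

A reduce-reduce conflict occurs when an LR(0) state has two complete items [A → α .] and [B → β .] — both call for a reduction, and with no lookahead the parser cannot choose between them.

Augment with E' → E and build the canonical LR(0) collection (I0 = CLOSURE({[E' → . E]}), then GOTO on every symbol after a dot until no new states appear). It has 11 states:
  I0: { [E → . +], [E → . L], [E → . n X], [E' → . E], [L → . + X] }  — shift
  I1: { [E → + .], [L → + . X], [X → . + c], [X → . c c], [X → .] }  — shift, 2 reduces
  I2: { [E' → E .] }  — accept
  I3: { [E → L .] }  — reduce
  I4: { [E → n . X], [X → . + c], [X → . c c], [X → .] }  — shift, reduce
  I5: { [X → + . c] }  — shift
  I6: { [E → n X .] }  — reduce
  I7: { [X → c . c] }  — shift
  I8: { [X → c c .] }  — reduce
  I9: { [X → + c .] }  — reduce
  I10: { [L → + X .] }  — reduce

I1 contains complete items [E → + .], [X → .] — reduce-reduce conflict.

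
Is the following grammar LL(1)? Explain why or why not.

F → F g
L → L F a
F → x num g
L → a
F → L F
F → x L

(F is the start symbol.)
Relevant sets:
  FIRST(F) = { 'a', 'x' }
  FIRST(L) = { 'a' }

For F:
  PREDICT(F → F g) = { 'a', 'x' }
  PREDICT(F → x num g) = { 'x' }
  PREDICT(F → L F) = { 'a' }
  PREDICT(F → x L) = { 'x' }
For L:
  PREDICT(L → L F a) = { 'a' }
  PREDICT(L → a) = { 'a' }

Conflict found: Predict set conflict for F: { 'x' }
The grammar is NOT LL(1).

Answer: No. Predict set conflict for F: { 'x' }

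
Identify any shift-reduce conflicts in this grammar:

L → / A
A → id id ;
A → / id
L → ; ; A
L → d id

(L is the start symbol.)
No shift-reduce conflicts

A shift-reduce conflict occurs when an LR(0) state has both:
  - a complete (reduce) item [A → α .] (dot at the end), and
  - a shift item [B → β . c γ] (dot before a terminal).

Augment with L' → L and build the canonical LR(0) collection (I0 = CLOSURE({[L' → . L]}), then GOTO on every symbol after a dot until no new states appear). It has 14 states:
  I0: { [L → . / A], [L → . ; ; A], [L → . d id], [L' → . L] }  — shift
  I1: { [A → . / id], [A → . id id ;], [L → / . A] }  — shift
  I2: { [L → ; . ; A] }  — shift
  I3: { [L' → L .] }  — accept
  I4: { [L → d . id] }  — shift
  I5: { [L → d id .] }  — reduce
  I6: { [A → . / id], [A → . id id ;], [L → ; ; . A] }  — shift
  I7: { [A → / . id] }  — shift
  I8: { [L → ; ; A .] }  — reduce
  I9: { [A → id . id ;] }  — shift
  I10: { [A → id id . ;] }  — shift
  I11: { [A → id id ; .] }  — reduce
  I12: { [A → / id .] }  — reduce
  I13: { [L → / A .] }  — reduce

No state contains both a complete item and a shift item.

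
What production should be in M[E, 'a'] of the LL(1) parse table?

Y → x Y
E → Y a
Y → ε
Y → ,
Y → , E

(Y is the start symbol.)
To find M[E, 'a'], we find productions for E where 'a' is in the predict set (PREDICT(N → α) = (FIRST(α) \ {ε}) ∪ (FOLLOW(N) if α ⇒* ε)).

Relevant sets:
  FIRST(Y) = { ',', 'x', ε }

E → Y a: PREDICT = { ',', 'a', 'x' }
  'a' is in predict set, so this production goes in M[E, 'a']

M[E, 'a'] = E → Y a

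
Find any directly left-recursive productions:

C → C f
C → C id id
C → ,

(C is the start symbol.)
Direct left recursion occurs when N → N α for some non-terminal N (the right-hand side begins with the left-hand side itself).

C → C f: LEFT RECURSIVE (starts with C)
C → C id id: LEFT RECURSIVE (starts with C)
C → ,: starts with ','

The grammar has direct left recursion on: C.

Answer: Yes, C is left-recursive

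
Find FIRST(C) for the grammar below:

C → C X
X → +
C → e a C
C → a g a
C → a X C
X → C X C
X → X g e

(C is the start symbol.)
From C → C X:
  - C is the symbol being defined: contributes nothing new
    C is not nullable, so stop
From C → e a C:
  - e is a terminal: add 'e' and stop
From C → a g a:
  - a is a terminal: add 'a' and stop
From C → a X C:
  - a is a terminal: add 'a' and stop

Collecting: FIRST(C) = { 'a', 'e' }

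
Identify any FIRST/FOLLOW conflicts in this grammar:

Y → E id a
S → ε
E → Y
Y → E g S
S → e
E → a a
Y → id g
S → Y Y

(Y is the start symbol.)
A FIRST/FOLLOW conflict occurs when a non-terminal N has a nullable alternative N → β (β ⇒* ε) and another alternative N → α with FIRST(α) ∩ FOLLOW(N) ≠ ∅: on such a lookahead the parser cannot decide between expanding α and letting N vanish via β.

Nullable non-terminals: S.
FIRST sets used below: FIRST(Y) = { 'a', 'id' }

S: nullable alternative(s) S → ε; FOLLOW(S) = { $, 'a', 'g', 'id' }
  S → ε: FIRST \ {ε} = { } — this is the only nullable alternative, skip
  S → e: FIRST \ {ε} = { 'e' } — disjoint from FOLLOW(S)
  S → Y Y: FIRST \ {ε} = { 'a', 'id' } — overlaps FOLLOW(S) on { 'a', 'id' }: CONFLICT

E, Y have no nullable alternative, so no FIRST/FOLLOW check is needed there.

So the grammar has 1 FIRST/FOLLOW conflict (marked CONFLICT above).

Answer: Yes. S → Y Y with FOLLOW(S) on { 'a', 'id' }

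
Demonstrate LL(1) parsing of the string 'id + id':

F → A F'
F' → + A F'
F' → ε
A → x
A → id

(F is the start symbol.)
Stack is shown with the top on the left.

Stack     Input      Action
---------------------------
F $       id + id $  output F → A F'
A F' $    id + id $  output A → id
id F' $   id + id $  match 'id'
F' $      + id $     output F' → + A F'
+ A F' $  + id $     match '+'
A F' $    id $       output A → id
id F' $   id $       match 'id'
F' $      $          output F' → ε
$         $          accept

The string is accepted.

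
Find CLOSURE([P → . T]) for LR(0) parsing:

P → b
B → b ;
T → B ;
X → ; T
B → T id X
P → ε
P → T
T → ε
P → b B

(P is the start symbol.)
To compute CLOSURE, for each item [A → α.Bβ] where B is a non-terminal, add [B → .γ] for all productions B → γ; repeat for the newly added items until nothing changes.

Start with: [P → . T]
  [P → . T] has the dot before T: add [T → . B ;], [T → .]
  [T → . B ;] has the dot before B: add [B → . b ;], [B → . T id X]
No further items can be added.

CLOSURE = { [B → . T id X], [B → . b ;], [P → . T], [T → . B ;], [T → .] }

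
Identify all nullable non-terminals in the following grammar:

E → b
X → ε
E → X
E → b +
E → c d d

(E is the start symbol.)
{ 'E', 'X' }

A non-terminal is nullable if it can derive ε (the empty string): either it has an ε-production, or it has a production whose right-hand side consists entirely of nullable non-terminals.

ε-productions: X → ε
So X is immediately nullable.
E → X: every symbol on the right is nullable, so E is nullable too.
Every non-terminal is now nullable.
Nullable = { 'E', 'X' }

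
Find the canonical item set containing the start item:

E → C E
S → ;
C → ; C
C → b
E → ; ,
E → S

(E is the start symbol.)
First, augment the grammar with E' → E
I₀ = CLOSURE({ [E' → . E] }):
  [E' → . E] has the dot before E: add [E → . C E], [E → . ; ,], [E → . S]
  [E → . C E] has the dot before C: add [C → . ; C], [C → . b]
  [E → . S] has the dot before S: add [S → . ;]
No further items can be added.

I₀ = { [C → . ; C], [C → . b], [E → . ; ,], [E → . C E], [E → . S], [E' → . E], [S → . ;] }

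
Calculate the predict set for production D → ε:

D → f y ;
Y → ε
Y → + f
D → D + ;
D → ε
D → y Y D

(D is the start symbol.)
PREDICT(D → ε) = (FIRST(RHS) \ {ε}) ∪ (FOLLOW(D) if ε ∈ FIRST(RHS), i.e. RHS ⇒* ε)
The right-hand side is ε (FIRST(ε) = { ε }), so the predict set is FOLLOW(D) = { $, '+' }
PREDICT(D → ε) = { $, '+' }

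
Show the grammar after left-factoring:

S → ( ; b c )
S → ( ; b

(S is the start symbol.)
S → ( ; b S'
S' → c )
S' → ε

Left-factoring transforms A → αβ₁ | αβ₂ into A → αA' and A' → β₁ | β₂
(α is the longest common prefix among the alternatives). Repeat until
no nonterminal has two alternatives with a common prefix.

Round 1: S has alternatives sharing prefix '( ; b'. Introduce S': S → ( ; b S'
  Add: S' → c )
  Add: S' → ε

No remaining common prefixes — done.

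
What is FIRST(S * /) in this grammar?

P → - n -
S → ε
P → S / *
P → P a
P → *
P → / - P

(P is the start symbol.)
{ '*' }

FIRST sets of the non-terminals involved (from the grammar, by fixed-point iteration):
  FIRST(S) = { ε }

To compute FIRST(S * /), process the symbols left to right:
Symbol S is a non-terminal. Add FIRST(S) \ {ε} = { }
S is nullable (ε ∈ FIRST(S)), continue to the next symbol.
Symbol * is a terminal. Add '*' and stop.
FIRST(S * /) = { '*' }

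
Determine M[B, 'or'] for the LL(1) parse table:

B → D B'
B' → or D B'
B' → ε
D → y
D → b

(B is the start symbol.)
Empty (error entry)

To find M[B, 'or'], we find productions for B where 'or' is in the predict set (PREDICT(N → α) = (FIRST(α) \ {ε}) ∪ (FOLLOW(N) if α ⇒* ε)).

Relevant sets:
  FIRST(D) = { 'b', 'y' }

B → D B': PREDICT = { 'b', 'y' }

M[B, 'or'] is empty (no production applies)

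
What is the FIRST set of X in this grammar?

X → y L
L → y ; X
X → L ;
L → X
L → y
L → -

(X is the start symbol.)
To compute FIRST(X), examine every production with X on the left-hand side, reading each right-hand side left to right until a non-nullable symbol is reached.

FIRST sets of the other non-terminals involved (by the same procedure, iterated to a fixed point):
  FIRST(L) = { '-', 'y' }

From X → y L:
  - y is a terminal: add 'y' and stop
From X → L ;:
  - L is a non-terminal: add FIRST(L) \ {ε} = { '-', 'y' }
    L is not nullable, so stop

Collecting: FIRST(X) = { '-', 'y' }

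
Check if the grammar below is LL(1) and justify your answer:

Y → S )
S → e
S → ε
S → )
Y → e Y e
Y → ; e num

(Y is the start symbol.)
No. Predict set conflict for Y: { 'e' }

Relevant sets:
  FIRST(S) = { ')', 'e', ε }
  FOLLOW(S) = { ')' }

For Y:
  PREDICT(Y → S ')') = { ')', 'e' }
  PREDICT(Y → e Y e) = { 'e' }
  PREDICT(Y → ';' e num) = { ';' }
For S:
  PREDICT(S → e) = { 'e' }
  PREDICT(S → ε) = { ')' }
  PREDICT(S → ')') = { ')' }

Conflict found: Predict set conflict for Y: { 'e' }
The grammar is NOT LL(1).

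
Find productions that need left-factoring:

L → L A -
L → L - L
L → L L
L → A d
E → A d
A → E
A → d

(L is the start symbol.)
Left-factoring is needed when two productions for the same non-terminal
share a common prefix on the right-hand side.

Productions for L:
  L → L A -
  L → L - L
  L → L L
  L → A d
Productions for A:
  A → E
  A → d

Found common prefix 'L' in productions for L

Answer: Yes, L has productions with common prefix 'L'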